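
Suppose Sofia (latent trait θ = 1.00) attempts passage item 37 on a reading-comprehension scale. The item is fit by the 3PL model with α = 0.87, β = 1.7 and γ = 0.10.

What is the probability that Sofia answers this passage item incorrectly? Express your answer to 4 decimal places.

0.5829

P(θ) = γ + (1 − γ) · 1 / (1 + exp(−α(θ − β)))
Exponent: 0.87 × (1.00 − 1.7) = -0.6090
1/(1 + e^{0.6090}) = 0.3523
P = 0.10 + 0.90 × 0.3523 = 0.4171
P(incorrect) = 1 − 0.4171 = 0.5829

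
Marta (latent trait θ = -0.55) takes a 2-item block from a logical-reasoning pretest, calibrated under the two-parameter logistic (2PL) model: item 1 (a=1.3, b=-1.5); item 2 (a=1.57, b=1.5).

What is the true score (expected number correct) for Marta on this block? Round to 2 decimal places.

P(θ) = 1 / (1 + exp(−a(θ − b)))
P_1 = 1/(1+e^{-1.2350}) = 0.7747
P_2 = 1/(1+e^{3.2185}) = 0.0385
E[score] = 0.7747 + 0.0385 = 0.8132

0.81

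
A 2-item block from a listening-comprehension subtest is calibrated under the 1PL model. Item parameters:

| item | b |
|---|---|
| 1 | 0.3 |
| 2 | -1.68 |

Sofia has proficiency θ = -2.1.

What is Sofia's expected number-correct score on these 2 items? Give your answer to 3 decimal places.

0.480

P(θ) = 1 / (1 + exp(−(θ − b)))
P_1 = 1/(1+e^{2.4000}) = 0.0832
P_2 = 1/(1+e^{0.4200}) = 0.3965
E[score] = 0.0832 + 0.3965 = 0.4797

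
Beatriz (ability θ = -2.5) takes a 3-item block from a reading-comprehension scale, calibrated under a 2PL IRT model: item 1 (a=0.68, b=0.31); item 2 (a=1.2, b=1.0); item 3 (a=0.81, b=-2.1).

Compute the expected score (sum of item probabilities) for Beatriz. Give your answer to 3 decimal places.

P(θ) = 1 / (1 + exp(−a(θ − b)))
P_1 = 1/(1+e^{1.9108}) = 0.1289
P_2 = 1/(1+e^{4.2000}) = 0.0148
P_3 = 1/(1+e^{0.3240}) = 0.4197
E[score] = 0.1289 + 0.0148 + 0.4197 = 0.5634

0.563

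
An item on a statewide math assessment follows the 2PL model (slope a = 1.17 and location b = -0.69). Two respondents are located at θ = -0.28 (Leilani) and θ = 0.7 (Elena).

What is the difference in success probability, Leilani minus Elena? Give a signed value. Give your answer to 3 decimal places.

P(θ) = 1 / (1 + exp(−a(θ − b)))
P(Leilani) = 0.6177  [exponent 0.4797]
P(Elena) = 0.8357  [exponent 1.6263]
Difference = 0.6177 − 0.8357 = -0.2180

-0.218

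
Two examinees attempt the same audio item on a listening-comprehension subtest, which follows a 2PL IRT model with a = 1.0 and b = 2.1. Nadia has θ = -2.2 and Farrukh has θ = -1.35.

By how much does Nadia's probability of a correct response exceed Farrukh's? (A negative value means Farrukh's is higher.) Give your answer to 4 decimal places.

-0.0174

P(θ) = 1 / (1 + exp(−a(θ − b)))
P(Nadia) = 0.0134  [exponent -4.3000]
P(Farrukh) = 0.0308  [exponent -3.4500]
Difference = 0.0134 − 0.0308 = -0.0174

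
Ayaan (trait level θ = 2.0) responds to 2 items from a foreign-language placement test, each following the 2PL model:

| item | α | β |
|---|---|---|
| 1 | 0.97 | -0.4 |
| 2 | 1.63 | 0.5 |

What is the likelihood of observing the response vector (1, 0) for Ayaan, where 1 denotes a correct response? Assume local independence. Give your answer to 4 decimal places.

P(θ) = 1 / (1 + exp(−α(θ − β)))
P_1 = 1/(1+e^{-2.3280}) = 0.9112
P_2 = 1/(1+e^{-2.4450}) = 0.9202
L = P_1 × (1−P_2) = 0.9112 × 0.0798 = 0.07272

0.0727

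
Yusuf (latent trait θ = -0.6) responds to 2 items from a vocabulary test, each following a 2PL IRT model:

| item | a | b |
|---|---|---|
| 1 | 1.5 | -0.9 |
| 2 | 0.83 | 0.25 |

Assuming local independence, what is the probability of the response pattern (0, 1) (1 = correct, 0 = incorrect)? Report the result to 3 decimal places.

P(θ) = 1 / (1 + exp(−a(θ − b)))
P_1 = 1/(1+e^{-0.4500}) = 0.6106
P_2 = 1/(1+e^{0.7055}) = 0.3306
L = (1−P_1) × P_2 = 0.3894 × 0.3306 = 0.12872

0.129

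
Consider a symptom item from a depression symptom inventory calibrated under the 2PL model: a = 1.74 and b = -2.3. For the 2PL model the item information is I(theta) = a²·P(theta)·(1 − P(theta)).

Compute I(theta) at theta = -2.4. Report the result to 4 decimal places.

0.7512

P = 1/(1+e^{0.1740}) = 0.4566
P(1−P) = 0.4566 × 0.5434 = 0.2481
I = a² × P(1−P) = 1.74² × 0.2481 = 0.75120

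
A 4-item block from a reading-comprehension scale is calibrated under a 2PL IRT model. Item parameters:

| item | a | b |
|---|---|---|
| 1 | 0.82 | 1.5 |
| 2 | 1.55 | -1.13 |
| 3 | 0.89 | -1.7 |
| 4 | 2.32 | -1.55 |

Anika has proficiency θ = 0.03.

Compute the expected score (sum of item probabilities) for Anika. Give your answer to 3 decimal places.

P(θ) = 1 / (1 + exp(−a(θ − b)))
P_1 = 1/(1+e^{1.2054}) = 0.2305
P_2 = 1/(1+e^{-1.7980}) = 0.8579
P_3 = 1/(1+e^{-1.5397}) = 0.8234
P_4 = 1/(1+e^{-3.6656}) = 0.9750
E[score] = 0.2305 + 0.8579 + 0.8234 + 0.9750 = 2.8869

2.887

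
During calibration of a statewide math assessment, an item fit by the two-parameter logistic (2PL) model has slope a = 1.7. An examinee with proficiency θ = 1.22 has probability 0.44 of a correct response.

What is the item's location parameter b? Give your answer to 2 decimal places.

P(θ) = 1 / (1 + exp(−a(θ − b)))
logit(0.44) = ln(0.44/0.56) = -0.2412
b = θ − logit/(a) = 1.22 − (-0.2412)/1.7000 = 1.3619

1.36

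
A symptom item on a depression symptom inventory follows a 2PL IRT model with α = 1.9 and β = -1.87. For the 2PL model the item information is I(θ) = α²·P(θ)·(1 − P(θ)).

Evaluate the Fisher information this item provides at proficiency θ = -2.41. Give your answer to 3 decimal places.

P = 1/(1+e^{1.0260}) = 0.2639
P(1−P) = 0.2639 × 0.7361 = 0.1942
I = α² × P(1−P) = 1.9² × 0.1942 = 0.70120

0.701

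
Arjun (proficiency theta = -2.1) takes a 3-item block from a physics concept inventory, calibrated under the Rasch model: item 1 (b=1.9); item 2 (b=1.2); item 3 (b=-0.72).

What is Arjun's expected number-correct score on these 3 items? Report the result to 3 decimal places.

P(theta) = 1 / (1 + exp(−(theta − b)))
P_1 = 1/(1+e^{4.0000}) = 0.0180
P_2 = 1/(1+e^{3.3000}) = 0.0356
P_3 = 1/(1+e^{1.3800}) = 0.2010
E[score] = 0.0180 + 0.0356 + 0.2010 = 0.2546

0.255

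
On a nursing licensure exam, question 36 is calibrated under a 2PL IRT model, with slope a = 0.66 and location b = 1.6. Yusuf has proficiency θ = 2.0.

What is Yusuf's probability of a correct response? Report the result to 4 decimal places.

0.5656

P(θ) = 1 / (1 + exp(−a(θ − b)))
Exponent: 0.66 × (2.0 − 1.6) = 0.2640
1/(1 + e^{-0.2640}) = 0.5656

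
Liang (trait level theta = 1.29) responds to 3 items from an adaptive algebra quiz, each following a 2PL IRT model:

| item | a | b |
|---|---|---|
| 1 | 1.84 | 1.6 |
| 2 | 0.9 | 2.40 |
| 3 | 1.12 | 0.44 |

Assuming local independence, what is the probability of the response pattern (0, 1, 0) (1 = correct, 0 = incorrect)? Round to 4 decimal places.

P(theta) = 1 / (1 + exp(−a(theta − b)))
P_1 = 1/(1+e^{0.5704}) = 0.3611
P_2 = 1/(1+e^{0.9990}) = 0.2691
P_3 = 1/(1+e^{-0.9520}) = 0.7215
L = (1−P_1) × P_2 × (1−P_3) = 0.6389 × 0.2691 × 0.2785 = 0.04788

0.0479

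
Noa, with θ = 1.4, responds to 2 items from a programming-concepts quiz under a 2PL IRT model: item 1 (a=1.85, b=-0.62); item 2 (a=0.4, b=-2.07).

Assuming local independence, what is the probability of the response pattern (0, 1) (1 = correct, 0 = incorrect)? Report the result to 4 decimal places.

0.0186

P(θ) = 1 / (1 + exp(−a(θ − b)))
P_1 = 1/(1+e^{-3.7370}) = 0.9767
P_2 = 1/(1+e^{-1.3880}) = 0.8003
L = (1−P_1) × P_2 = 0.0233 × 0.8003 = 0.01862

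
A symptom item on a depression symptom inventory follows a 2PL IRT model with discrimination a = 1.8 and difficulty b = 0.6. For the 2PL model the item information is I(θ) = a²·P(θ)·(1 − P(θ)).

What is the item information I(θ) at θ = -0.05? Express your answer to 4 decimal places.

P = 1/(1+e^{1.1700}) = 0.2369
P(1−P) = 0.2369 × 0.7631 = 0.1808
I = a² × P(1−P) = 1.8² × 0.1808 = 0.58565

0.5856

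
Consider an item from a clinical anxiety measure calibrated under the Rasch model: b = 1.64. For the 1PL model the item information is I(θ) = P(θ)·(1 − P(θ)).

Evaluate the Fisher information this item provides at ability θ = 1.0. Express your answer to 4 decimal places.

P = 1/(1+e^{0.6400}) = 0.3452
P(1−P) = 0.3452 × 0.6548 = 0.2261
I = P(1−P) = 0.22605

0.2261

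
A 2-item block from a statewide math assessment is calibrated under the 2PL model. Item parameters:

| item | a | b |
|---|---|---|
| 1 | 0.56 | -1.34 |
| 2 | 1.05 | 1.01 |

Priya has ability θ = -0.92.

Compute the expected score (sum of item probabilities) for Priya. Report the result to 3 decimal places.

0.675

P(θ) = 1 / (1 + exp(−a(θ − b)))
P_1 = 1/(1+e^{-0.2352}) = 0.5585
P_2 = 1/(1+e^{2.0265}) = 0.1164
E[score] = 0.5585 + 0.1164 = 0.6750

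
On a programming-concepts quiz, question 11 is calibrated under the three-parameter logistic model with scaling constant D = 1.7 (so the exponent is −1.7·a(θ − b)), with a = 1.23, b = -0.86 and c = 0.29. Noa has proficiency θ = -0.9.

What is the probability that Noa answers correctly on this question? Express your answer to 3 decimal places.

P(θ) = c + (1 − c) · 1 / (1 + exp(−D·a(θ − b)))
Exponent: 1.7 × 1.23 × (-0.9 − (-0.86)) = -0.0836
1/(1 + e^{0.0836}) = 0.4791
P = 0.29 + 0.71 × 0.4791 = 0.6302

0.630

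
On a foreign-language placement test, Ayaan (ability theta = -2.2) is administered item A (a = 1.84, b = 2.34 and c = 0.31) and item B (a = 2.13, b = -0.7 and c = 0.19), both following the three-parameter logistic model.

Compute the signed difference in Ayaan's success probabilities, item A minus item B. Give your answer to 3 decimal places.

P(theta) = c + (1 − c) · 1 / (1 + exp(−a(theta − b)))
P_A = 0.3102
P_B = 0.2219
P_A − P_B = 0.0883

0.088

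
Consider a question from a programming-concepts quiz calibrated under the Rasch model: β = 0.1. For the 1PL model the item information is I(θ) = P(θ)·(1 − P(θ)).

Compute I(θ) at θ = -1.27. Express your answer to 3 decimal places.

0.162

P = 1/(1+e^{1.3700}) = 0.2026
P(1−P) = 0.2026 × 0.7974 = 0.1616
I = P(1−P) = 0.16157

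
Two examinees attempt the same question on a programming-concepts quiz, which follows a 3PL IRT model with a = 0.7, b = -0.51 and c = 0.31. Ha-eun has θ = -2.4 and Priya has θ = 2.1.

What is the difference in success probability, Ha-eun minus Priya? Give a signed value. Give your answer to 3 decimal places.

P(θ) = c + (1 − c) · 1 / (1 + exp(−a(θ − b)))
P(Ha-eun) = 0.4551  [exponent -1.3230]
P(Priya) = 0.9044  [exponent 1.8270]
Difference = 0.4551 − 0.9044 = -0.4492

-0.449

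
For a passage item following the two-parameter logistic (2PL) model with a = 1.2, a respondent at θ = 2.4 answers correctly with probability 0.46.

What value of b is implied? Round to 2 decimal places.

P(θ) = 1 / (1 + exp(−a(θ − b)))
logit(0.46) = ln(0.46/0.54) = -0.1603
b = θ − logit/(a) = 2.4 − (-0.1603)/1.2000 = 2.5336

2.53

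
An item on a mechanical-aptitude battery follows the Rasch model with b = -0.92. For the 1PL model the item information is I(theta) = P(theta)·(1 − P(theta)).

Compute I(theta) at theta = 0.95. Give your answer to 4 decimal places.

P = 1/(1+e^{-1.8700}) = 0.8665
P(1−P) = 0.8665 × 0.1335 = 0.1157
I = P(1−P) = 0.11571

0.1157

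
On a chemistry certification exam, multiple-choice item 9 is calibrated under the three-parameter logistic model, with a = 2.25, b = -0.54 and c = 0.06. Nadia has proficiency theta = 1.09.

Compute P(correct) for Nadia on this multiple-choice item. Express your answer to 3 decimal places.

0.977

P(theta) = c + (1 − c) · 1 / (1 + exp(−a(theta − b)))
Exponent: 2.25 × (1.09 − (-0.54)) = 3.6675
1/(1 + e^{-3.6675}) = 0.9751
P = 0.06 + 0.94 × 0.9751 = 0.9766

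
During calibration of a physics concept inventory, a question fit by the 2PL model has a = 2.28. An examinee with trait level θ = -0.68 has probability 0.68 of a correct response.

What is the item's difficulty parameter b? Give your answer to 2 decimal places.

-1.01

P(θ) = 1 / (1 + exp(−a(θ − b)))
logit(0.68) = ln(0.68/0.32) = 0.7538
b = θ − logit/(a) = -0.68 − 0.7538/2.2800 = -1.0106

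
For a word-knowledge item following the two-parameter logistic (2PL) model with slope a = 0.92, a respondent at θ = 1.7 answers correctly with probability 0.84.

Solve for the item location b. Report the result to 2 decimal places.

P(θ) = 1 / (1 + exp(−a(θ − b)))
logit(0.84) = ln(0.84/0.16) = 1.6582
b = θ − logit/(a) = 1.7 − 1.6582/0.9200 = -0.1024

-0.10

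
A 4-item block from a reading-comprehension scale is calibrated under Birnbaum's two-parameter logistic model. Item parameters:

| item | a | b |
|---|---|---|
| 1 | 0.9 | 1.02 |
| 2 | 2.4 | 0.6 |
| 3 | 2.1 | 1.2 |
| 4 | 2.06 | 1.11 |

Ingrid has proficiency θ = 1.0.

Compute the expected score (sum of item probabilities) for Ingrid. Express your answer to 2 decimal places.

P(θ) = 1 / (1 + exp(−a(θ − b)))
P_1 = 1/(1+e^{0.0180}) = 0.4955
P_2 = 1/(1+e^{-0.9600}) = 0.7231
P_3 = 1/(1+e^{0.4200}) = 0.3965
P_4 = 1/(1+e^{0.2266}) = 0.4436
E[score] = 0.4955 + 0.7231 + 0.3965 + 0.4436 = 2.0587

2.06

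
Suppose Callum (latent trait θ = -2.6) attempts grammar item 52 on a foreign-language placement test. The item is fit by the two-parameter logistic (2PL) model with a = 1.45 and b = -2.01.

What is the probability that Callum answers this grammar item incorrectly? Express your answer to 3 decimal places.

0.702

P(θ) = 1 / (1 + exp(−a(θ − b)))
Exponent: 1.45 × (-2.6 − (-2.01)) = -0.8555
1/(1 + e^{0.8555}) = 0.2983
P(incorrect) = 1 − 0.2983 = 0.7017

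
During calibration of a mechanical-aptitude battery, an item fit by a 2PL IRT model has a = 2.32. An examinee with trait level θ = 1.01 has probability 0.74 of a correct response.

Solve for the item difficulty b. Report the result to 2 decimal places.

0.56

P(θ) = 1 / (1 + exp(−a(θ − b)))
logit(0.74) = ln(0.74/0.26) = 1.0460
b = θ − logit/(a) = 1.01 − 1.0460/2.3200 = 0.5592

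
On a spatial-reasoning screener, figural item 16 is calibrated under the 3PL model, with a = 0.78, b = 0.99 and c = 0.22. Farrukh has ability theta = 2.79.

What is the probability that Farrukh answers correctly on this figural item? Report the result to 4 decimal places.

0.8462

P(theta) = c + (1 − c) · 1 / (1 + exp(−a(theta − b)))
Exponent: 0.78 × (2.79 − 0.99) = 1.4040
1/(1 + e^{-1.4040}) = 0.8028
P = 0.22 + 0.78 × 0.8028 = 0.8462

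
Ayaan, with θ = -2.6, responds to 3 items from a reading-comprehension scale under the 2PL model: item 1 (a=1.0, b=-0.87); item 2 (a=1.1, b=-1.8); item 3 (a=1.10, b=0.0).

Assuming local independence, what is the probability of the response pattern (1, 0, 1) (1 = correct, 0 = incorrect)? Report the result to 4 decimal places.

P(θ) = 1 / (1 + exp(−a(θ − b)))
P_1 = 1/(1+e^{1.7300}) = 0.1506
P_2 = 1/(1+e^{0.8800}) = 0.2932
P_3 = 1/(1+e^{2.8600}) = 0.0542
L = P_1 × (1−P_2) × P_3 = 0.1506 × 0.7068 × 0.0542 = 0.00577

0.0058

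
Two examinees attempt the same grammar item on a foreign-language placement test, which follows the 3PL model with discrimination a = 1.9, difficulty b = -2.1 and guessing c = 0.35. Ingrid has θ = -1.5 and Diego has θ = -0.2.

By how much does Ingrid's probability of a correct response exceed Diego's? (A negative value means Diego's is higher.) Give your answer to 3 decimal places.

-0.140

P(θ) = c + (1 − c) · 1 / (1 + exp(−a(θ − b)))
P(Ingrid) = 0.8425  [exponent 1.1400]
P(Diego) = 0.9829  [exponent 3.6100]
Difference = 0.8425 − 0.9829 = -0.1404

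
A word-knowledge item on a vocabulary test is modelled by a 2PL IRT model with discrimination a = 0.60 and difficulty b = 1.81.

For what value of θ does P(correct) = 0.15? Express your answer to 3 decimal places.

-1.081

P(θ) = 1 / (1 + exp(−a(θ − b)))
logit = ln(0.1500/0.8500) = -1.7346
θ = b + logit/(a) = 1.81 + (-1.7346)/0.6000 = -1.0810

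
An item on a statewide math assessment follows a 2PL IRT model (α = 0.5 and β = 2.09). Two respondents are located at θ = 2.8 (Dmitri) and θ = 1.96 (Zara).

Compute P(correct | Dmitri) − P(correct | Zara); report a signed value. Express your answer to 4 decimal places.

0.1041

P(θ) = 1 / (1 + exp(−α(θ − β)))
P(Dmitri) = 0.5878  [exponent 0.3550]
P(Zara) = 0.4838  [exponent -0.0650]
Difference = 0.5878 − 0.4838 = 0.1041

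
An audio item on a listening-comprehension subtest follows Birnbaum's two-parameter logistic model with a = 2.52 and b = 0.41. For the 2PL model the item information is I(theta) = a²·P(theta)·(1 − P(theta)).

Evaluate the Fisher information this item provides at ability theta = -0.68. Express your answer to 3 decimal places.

0.360

P = 1/(1+e^{2.7468}) = 0.0603
P(1−P) = 0.0603 × 0.9397 = 0.0566
I = a² × P(1−P) = 2.52² × 0.0566 = 0.35966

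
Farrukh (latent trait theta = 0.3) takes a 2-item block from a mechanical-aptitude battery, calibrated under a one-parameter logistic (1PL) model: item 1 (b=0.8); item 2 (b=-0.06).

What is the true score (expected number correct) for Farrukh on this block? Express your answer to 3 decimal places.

P(theta) = 1 / (1 + exp(−(theta − b)))
P_1 = 1/(1+e^{0.5000}) = 0.3775
P_2 = 1/(1+e^{-0.3600}) = 0.5890
E[score] = 0.3775 + 0.5890 = 0.9666

0.967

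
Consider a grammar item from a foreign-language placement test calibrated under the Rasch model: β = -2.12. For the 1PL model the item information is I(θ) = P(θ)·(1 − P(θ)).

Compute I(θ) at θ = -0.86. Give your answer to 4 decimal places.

0.1721

P = 1/(1+e^{-1.2600}) = 0.7790
P(1−P) = 0.7790 × 0.2210 = 0.1721
I = P(1−P) = 0.17214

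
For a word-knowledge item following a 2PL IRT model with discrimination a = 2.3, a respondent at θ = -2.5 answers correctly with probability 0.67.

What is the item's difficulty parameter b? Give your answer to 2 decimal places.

-2.81

P(θ) = 1 / (1 + exp(−a(θ − b)))
logit(0.67) = ln(0.67/0.33) = 0.7082
b = θ − logit/(a) = -2.5 − 0.7082/2.3000 = -2.8079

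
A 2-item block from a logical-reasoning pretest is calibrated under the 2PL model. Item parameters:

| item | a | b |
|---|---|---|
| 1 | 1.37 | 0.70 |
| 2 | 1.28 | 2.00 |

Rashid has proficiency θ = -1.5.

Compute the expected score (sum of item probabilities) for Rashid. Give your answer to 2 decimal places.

0.06

P(θ) = 1 / (1 + exp(−a(θ − b)))
P_1 = 1/(1+e^{3.0140}) = 0.0468
P_2 = 1/(1+e^{4.4800}) = 0.0112
E[score] = 0.0468 + 0.0112 = 0.0580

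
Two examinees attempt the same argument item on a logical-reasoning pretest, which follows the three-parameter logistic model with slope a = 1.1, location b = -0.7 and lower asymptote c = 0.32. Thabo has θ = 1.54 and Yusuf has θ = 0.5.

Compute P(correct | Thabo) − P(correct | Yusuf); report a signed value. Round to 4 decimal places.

0.0900

P(θ) = c + (1 − c) · 1 / (1 + exp(−a(θ − b)))
P(Thabo) = 0.9467  [exponent 2.4640]
P(Yusuf) = 0.8566  [exponent 1.3200]
Difference = 0.9467 − 0.8566 = 0.0900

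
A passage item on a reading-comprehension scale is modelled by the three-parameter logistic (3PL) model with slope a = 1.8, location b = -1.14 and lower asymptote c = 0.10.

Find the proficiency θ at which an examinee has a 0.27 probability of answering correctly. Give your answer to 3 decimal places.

-1.950

P(θ) = c + (1 − c) · 1 / (1 + exp(−a(θ − b)))
Remove guessing floor: (0.27 − 0.10)/(1 − 0.10) = 0.1889
logit = ln(0.1889/0.8111) = -1.4572
θ = b + logit/(a) = -1.14 + (-1.4572)/1.8000 = -1.9496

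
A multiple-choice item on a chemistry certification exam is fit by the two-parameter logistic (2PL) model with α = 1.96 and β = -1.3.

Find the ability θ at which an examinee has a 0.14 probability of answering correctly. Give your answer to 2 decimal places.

P(θ) = 1 / (1 + exp(−α(θ − β)))
logit = ln(0.1400/0.8600) = -1.8153
θ = β + logit/(α) = -1.3 + (-1.8153)/1.9600 = -2.2262

-2.23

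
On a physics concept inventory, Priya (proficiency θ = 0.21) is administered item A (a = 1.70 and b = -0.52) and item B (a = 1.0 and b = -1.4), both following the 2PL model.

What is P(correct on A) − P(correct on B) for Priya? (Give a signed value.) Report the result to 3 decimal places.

-0.058

P(θ) = 1 / (1 + exp(−a(θ − b)))
P_A = 0.7757
P_B = 0.8334
P_A − P_B = -0.0577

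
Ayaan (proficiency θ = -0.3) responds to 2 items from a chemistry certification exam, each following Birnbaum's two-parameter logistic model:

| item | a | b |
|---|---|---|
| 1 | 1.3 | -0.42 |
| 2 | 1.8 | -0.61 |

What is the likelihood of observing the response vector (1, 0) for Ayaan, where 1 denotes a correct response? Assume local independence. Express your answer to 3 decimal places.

P(θ) = 1 / (1 + exp(−a(θ − b)))
P_1 = 1/(1+e^{-0.1560}) = 0.5389
P_2 = 1/(1+e^{-0.5580}) = 0.6360
L = P_1 × (1−P_2) = 0.5389 × 0.3640 = 0.19617

0.196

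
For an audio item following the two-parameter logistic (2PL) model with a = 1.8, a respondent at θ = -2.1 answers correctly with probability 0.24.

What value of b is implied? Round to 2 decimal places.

P(θ) = 1 / (1 + exp(−a(θ − b)))
logit(0.24) = ln(0.24/0.76) = -1.1527
b = θ − logit/(a) = -2.1 − (-1.1527)/1.8000 = -1.4596

-1.46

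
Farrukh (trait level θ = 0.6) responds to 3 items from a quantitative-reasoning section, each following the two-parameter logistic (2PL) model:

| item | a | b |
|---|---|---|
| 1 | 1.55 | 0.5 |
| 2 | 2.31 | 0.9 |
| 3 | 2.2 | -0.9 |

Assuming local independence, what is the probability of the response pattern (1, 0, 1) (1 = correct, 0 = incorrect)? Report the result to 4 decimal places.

P(θ) = 1 / (1 + exp(−a(θ − b)))
P_1 = 1/(1+e^{-0.1550}) = 0.5387
P_2 = 1/(1+e^{0.6930}) = 0.3334
P_3 = 1/(1+e^{-3.3000}) = 0.9644
L = P_1 × (1−P_2) × P_3 = 0.5387 × 0.6666 × 0.9644 = 0.34632

0.3463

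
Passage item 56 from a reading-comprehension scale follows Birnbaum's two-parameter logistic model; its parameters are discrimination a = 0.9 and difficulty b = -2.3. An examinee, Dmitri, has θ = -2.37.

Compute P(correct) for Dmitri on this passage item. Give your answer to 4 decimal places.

P(θ) = 1 / (1 + exp(−a(θ − b)))
Exponent: 0.9 × (-2.37 − (-2.3)) = -0.0630
1/(1 + e^{0.0630}) = 0.4843

0.4843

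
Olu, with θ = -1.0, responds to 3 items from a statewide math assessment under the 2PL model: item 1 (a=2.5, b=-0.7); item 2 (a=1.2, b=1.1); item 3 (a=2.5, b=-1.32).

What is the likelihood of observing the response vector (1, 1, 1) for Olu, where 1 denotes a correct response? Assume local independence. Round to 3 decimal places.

P(θ) = 1 / (1 + exp(−a(θ − b)))
P_1 = 1/(1+e^{0.7500}) = 0.3208
P_2 = 1/(1+e^{2.5200}) = 0.0745
P_3 = 1/(1+e^{-0.8000}) = 0.6900
L = P_1 × P_2 × P_3 = 0.3208 × 0.0745 × 0.6900 = 0.01648

0.016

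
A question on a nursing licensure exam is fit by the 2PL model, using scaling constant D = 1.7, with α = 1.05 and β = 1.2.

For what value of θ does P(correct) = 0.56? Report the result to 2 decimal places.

P(θ) = 1 / (1 + exp(−D·α(θ − β)))
logit = ln(0.5600/0.4400) = 0.2412
θ = β + logit/(1.7·α) = 1.2 + 0.2412/1.7850 = 1.3351

1.34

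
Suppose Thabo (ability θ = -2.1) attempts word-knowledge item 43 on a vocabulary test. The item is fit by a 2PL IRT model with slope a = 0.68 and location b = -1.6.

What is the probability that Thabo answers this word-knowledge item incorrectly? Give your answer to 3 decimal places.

P(θ) = 1 / (1 + exp(−a(θ − b)))
Exponent: 0.68 × (-2.1 − (-1.6)) = -0.3400
1/(1 + e^{0.3400}) = 0.4158
P(incorrect) = 1 − 0.4158 = 0.5842

0.584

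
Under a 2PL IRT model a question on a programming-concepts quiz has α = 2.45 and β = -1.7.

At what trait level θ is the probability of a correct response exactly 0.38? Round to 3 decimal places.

-1.900

P(θ) = 1 / (1 + exp(−α(θ − β)))
logit = ln(0.3800/0.6200) = -0.4895
θ = β + logit/(α) = -1.7 + (-0.4895)/2.4500 = -1.8998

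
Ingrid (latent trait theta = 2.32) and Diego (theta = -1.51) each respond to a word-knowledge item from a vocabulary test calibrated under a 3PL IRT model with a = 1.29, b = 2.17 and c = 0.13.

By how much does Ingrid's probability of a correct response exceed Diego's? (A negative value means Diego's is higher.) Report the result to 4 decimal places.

0.4695

P(theta) = c + (1 − c) · 1 / (1 + exp(−a(theta − b)))
P(Ingrid) = 0.6070  [exponent 0.1935]
P(Diego) = 0.1375  [exponent -4.7472]
Difference = 0.6070 − 0.1375 = 0.4695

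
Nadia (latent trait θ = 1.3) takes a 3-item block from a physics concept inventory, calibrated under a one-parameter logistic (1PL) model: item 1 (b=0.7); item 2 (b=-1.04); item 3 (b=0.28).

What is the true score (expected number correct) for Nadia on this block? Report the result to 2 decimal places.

2.29

P(θ) = 1 / (1 + exp(−(θ − b)))
P_1 = 1/(1+e^{-0.6000}) = 0.6457
P_2 = 1/(1+e^{-2.3400}) = 0.9121
P_3 = 1/(1+e^{-1.0200}) = 0.7350
E[score] = 0.6457 + 0.9121 + 0.7350 = 2.2928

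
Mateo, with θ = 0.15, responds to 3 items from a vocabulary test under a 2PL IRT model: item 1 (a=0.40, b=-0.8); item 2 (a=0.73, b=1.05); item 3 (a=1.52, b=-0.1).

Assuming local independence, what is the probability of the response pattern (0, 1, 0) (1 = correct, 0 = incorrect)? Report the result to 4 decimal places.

P(θ) = 1 / (1 + exp(−a(θ − b)))
P_1 = 1/(1+e^{-0.3800}) = 0.5939
P_2 = 1/(1+e^{0.6570}) = 0.3414
P_3 = 1/(1+e^{-0.3800}) = 0.5939
L = (1−P_1) × P_2 × (1−P_3) = 0.4061 × 0.3414 × 0.4061 = 0.05631

0.0563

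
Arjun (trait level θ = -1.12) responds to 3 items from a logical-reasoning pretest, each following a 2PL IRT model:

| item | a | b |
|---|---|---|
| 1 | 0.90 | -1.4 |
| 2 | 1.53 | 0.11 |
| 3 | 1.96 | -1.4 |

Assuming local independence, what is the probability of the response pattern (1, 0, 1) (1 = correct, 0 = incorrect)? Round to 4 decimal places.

0.3095

P(θ) = 1 / (1 + exp(−a(θ − b)))
P_1 = 1/(1+e^{-0.2520}) = 0.5627
P_2 = 1/(1+e^{1.8819}) = 0.1322
P_3 = 1/(1+e^{-0.5488}) = 0.6339
L = P_1 × (1−P_2) × P_3 = 0.5627 × 0.8678 × 0.6339 = 0.30951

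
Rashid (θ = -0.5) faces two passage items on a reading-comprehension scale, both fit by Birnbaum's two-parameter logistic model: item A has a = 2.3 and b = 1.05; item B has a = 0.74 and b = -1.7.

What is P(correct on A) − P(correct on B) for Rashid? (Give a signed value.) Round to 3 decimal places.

-0.681

P(θ) = 1 / (1 + exp(−a(θ − b)))
P_A = 0.0275
P_B = 0.7085
P_A − P_B = -0.6810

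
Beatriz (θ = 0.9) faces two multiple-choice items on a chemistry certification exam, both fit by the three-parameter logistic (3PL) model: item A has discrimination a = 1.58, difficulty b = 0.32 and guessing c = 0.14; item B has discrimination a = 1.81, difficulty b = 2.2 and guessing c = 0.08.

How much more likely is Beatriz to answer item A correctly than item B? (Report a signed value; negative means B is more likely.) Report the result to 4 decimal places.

0.5944

P(θ) = c + (1 − c) · 1 / (1 + exp(−a(θ − b)))
P_A = 0.7543
P_B = 0.1599
P_A − P_B = 0.5944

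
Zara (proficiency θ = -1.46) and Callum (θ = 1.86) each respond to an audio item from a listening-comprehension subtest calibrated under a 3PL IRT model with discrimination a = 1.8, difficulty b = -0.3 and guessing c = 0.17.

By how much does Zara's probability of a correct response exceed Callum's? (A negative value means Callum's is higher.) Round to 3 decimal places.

P(θ) = c + (1 − c) · 1 / (1 + exp(−a(θ − b)))
P(Zara) = 0.2615  [exponent -2.0880]
P(Callum) = 0.9833  [exponent 3.8880]
Difference = 0.2615 − 0.9833 = -0.7218

-0.722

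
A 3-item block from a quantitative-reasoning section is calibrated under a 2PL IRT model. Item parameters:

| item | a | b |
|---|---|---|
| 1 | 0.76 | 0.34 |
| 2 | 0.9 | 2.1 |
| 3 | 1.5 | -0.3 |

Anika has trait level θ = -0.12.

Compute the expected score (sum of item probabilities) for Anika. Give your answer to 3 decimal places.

P(θ) = 1 / (1 + exp(−a(θ − b)))
P_1 = 1/(1+e^{0.3496}) = 0.4135
P_2 = 1/(1+e^{1.9980}) = 0.1194
P_3 = 1/(1+e^{-0.2700}) = 0.5671
E[score] = 0.4135 + 0.1194 + 0.5671 = 1.1000

1.100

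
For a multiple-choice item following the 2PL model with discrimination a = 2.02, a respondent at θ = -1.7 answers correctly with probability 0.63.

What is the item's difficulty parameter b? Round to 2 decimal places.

P(θ) = 1 / (1 + exp(−a(θ − b)))
logit(0.63) = ln(0.63/0.37) = 0.5322
b = θ − logit/(a) = -1.7 − 0.5322/2.0200 = -1.9635

-1.96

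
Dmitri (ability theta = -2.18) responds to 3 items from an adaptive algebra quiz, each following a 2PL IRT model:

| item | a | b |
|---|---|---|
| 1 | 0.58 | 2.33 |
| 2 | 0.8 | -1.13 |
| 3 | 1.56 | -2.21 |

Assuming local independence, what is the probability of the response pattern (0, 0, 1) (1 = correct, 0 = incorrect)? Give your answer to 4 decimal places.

P(theta) = 1 / (1 + exp(−a(theta − b)))
P_1 = 1/(1+e^{2.6158}) = 0.0681
P_2 = 1/(1+e^{0.8400}) = 0.3015
P_3 = 1/(1+e^{-0.0468}) = 0.5117
L = (1−P_1) × (1−P_2) × P_3 = 0.9319 × 0.6985 × 0.5117 = 0.33305

0.3331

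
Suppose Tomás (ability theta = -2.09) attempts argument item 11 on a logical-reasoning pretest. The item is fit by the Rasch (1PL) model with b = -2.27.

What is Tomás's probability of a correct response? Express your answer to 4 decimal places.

P(theta) = 1 / (1 + exp(−(theta − b)))
Exponent: (-2.09 − (-2.27)) = 0.1800
1/(1 + e^{-0.1800}) = 0.5449
P = 0.5449

0.5449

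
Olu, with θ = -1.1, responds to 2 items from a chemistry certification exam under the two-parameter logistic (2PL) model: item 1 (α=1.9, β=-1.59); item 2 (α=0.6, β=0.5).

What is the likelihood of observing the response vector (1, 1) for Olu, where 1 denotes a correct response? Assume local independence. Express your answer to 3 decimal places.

P(θ) = 1 / (1 + exp(−α(θ − β)))
P_1 = 1/(1+e^{-0.9310}) = 0.7173
P_2 = 1/(1+e^{0.9600}) = 0.2769
L = P_1 × P_2 = 0.7173 × 0.2769 = 0.19860

0.199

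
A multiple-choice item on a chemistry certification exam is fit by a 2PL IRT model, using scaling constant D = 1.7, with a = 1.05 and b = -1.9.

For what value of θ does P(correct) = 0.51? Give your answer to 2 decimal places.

-1.88

P(θ) = 1 / (1 + exp(−D·a(θ − b)))
logit = ln(0.5100/0.4900) = 0.0400
θ = b + logit/(1.7·a) = -1.9 + 0.0400/1.7850 = -1.8776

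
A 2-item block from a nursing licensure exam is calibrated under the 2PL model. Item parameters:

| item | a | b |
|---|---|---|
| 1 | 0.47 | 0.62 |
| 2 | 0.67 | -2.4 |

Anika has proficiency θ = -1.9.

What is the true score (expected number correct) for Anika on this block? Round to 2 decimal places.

0.82

P(θ) = 1 / (1 + exp(−a(θ − b)))
P_1 = 1/(1+e^{1.1844}) = 0.2343
P_2 = 1/(1+e^{-0.3350}) = 0.5830
E[score] = 0.2343 + 0.5830 = 0.8172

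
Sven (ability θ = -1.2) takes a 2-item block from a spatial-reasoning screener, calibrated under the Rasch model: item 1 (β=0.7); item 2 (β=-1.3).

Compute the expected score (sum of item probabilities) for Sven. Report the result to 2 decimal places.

P(θ) = 1 / (1 + exp(−(θ − β)))
P_1 = 1/(1+e^{1.9000}) = 0.1301
P_2 = 1/(1+e^{-0.1000}) = 0.5250
E[score] = 0.1301 + 0.5250 = 0.6551

0.66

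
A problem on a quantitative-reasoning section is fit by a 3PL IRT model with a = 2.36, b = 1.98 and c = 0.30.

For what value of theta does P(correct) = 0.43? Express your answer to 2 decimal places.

1.35

P(theta) = c + (1 − c) · 1 / (1 + exp(−a(theta − b)))
Remove guessing floor: (0.43 − 0.30)/(1 − 0.30) = 0.1857
logit = ln(0.1857/0.8143) = -1.4781
theta = b + logit/(a) = 1.98 + (-1.4781)/2.3600 = 1.3537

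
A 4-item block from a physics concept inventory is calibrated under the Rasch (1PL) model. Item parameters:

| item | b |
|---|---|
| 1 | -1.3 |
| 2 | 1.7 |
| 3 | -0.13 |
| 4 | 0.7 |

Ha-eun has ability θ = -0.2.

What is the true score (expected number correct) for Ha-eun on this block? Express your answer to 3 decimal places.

1.652

P(θ) = 1 / (1 + exp(−(θ − b)))
P_1 = 1/(1+e^{-1.1000}) = 0.7503
P_2 = 1/(1+e^{1.9000}) = 0.1301
P_3 = 1/(1+e^{0.0700}) = 0.4825
P_4 = 1/(1+e^{0.9000}) = 0.2891
E[score] = 0.7503 + 0.1301 + 0.4825 + 0.2891 = 1.6519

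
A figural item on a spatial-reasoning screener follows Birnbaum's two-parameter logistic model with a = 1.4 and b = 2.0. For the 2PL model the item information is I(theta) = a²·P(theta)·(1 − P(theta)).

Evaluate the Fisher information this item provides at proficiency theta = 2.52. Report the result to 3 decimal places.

P = 1/(1+e^{-0.7280}) = 0.6744
P(1−P) = 0.6744 × 0.3256 = 0.2196
I = a² × P(1−P) = 1.4² × 0.2196 = 0.43041

0.430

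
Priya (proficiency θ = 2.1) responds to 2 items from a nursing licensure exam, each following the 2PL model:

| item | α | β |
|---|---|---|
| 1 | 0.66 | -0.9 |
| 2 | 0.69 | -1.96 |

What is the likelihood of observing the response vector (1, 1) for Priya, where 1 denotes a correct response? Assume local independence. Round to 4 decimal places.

0.8284

P(θ) = 1 / (1 + exp(−α(θ − β)))
P_1 = 1/(1+e^{-1.9800}) = 0.8787
P_2 = 1/(1+e^{-2.8014}) = 0.9428
L = P_1 × P_2 = 0.8787 × 0.9428 = 0.82838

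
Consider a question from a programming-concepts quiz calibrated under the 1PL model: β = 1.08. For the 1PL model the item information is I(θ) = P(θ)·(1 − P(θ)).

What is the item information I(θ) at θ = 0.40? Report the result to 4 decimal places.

P = 1/(1+e^{0.6800}) = 0.3363
P(1−P) = 0.3363 × 0.6637 = 0.2232
I = P(1−P) = 0.22319

0.2232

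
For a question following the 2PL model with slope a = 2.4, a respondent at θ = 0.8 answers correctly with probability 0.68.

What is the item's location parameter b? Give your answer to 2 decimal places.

0.49

P(θ) = 1 / (1 + exp(−a(θ − b)))
logit(0.68) = ln(0.68/0.32) = 0.7538
b = θ − logit/(a) = 0.8 − 0.7538/2.4000 = 0.4859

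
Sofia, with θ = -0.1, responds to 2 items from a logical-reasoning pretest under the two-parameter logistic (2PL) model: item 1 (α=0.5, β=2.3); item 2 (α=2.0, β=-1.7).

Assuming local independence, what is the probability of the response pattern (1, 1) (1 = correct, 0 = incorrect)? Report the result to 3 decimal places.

0.222

P(θ) = 1 / (1 + exp(−α(θ − β)))
P_1 = 1/(1+e^{1.2000}) = 0.2315
P_2 = 1/(1+e^{-3.2000}) = 0.9608
L = P_1 × P_2 = 0.2315 × 0.9608 = 0.22241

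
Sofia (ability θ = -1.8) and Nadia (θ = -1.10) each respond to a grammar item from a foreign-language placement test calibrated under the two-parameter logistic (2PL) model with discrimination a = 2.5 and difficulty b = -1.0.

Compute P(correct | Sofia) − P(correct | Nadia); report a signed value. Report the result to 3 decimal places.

-0.319

P(θ) = 1 / (1 + exp(−a(θ − b)))
P(Sofia) = 0.1192  [exponent -2.0000]
P(Nadia) = 0.4378  [exponent -0.2500]
Difference = 0.1192 − 0.4378 = -0.3186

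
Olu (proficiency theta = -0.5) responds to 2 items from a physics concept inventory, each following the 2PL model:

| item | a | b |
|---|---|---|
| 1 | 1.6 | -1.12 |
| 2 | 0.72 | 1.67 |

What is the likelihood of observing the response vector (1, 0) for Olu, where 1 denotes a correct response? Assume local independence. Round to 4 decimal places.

0.6031

P(theta) = 1 / (1 + exp(−a(theta − b)))
P_1 = 1/(1+e^{-0.9920}) = 0.7295
P_2 = 1/(1+e^{1.5624}) = 0.1733
L = P_1 × (1−P_2) = 0.7295 × 0.8267 = 0.60306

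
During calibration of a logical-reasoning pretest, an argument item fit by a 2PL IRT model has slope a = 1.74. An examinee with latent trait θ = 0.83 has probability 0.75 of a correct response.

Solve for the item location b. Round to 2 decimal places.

P(θ) = 1 / (1 + exp(−a(θ − b)))
logit(0.75) = ln(0.75/0.25) = 1.0986
b = θ − logit/(a) = 0.83 − 1.0986/1.7400 = 0.1986

0.20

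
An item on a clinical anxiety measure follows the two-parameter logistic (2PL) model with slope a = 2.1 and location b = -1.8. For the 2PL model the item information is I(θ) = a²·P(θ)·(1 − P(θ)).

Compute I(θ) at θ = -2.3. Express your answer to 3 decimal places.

0.847

P = 1/(1+e^{1.0500}) = 0.2592
P(1−P) = 0.2592 × 0.7408 = 0.1920
I = a² × P(1−P) = 2.1² × 0.1920 = 0.84684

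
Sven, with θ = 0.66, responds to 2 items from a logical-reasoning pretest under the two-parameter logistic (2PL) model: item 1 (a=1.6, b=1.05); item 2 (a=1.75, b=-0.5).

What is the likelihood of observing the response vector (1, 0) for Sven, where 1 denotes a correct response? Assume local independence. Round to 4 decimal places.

P(θ) = 1 / (1 + exp(−a(θ − b)))
P_1 = 1/(1+e^{0.6240}) = 0.3489
P_2 = 1/(1+e^{-2.0300}) = 0.8839
L = P_1 × (1−P_2) = 0.3489 × 0.1161 = 0.04050

0.0405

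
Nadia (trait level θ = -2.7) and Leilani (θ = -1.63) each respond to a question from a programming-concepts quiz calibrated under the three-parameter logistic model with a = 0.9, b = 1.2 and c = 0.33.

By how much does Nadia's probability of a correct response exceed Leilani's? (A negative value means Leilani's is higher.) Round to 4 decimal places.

P(θ) = c + (1 − c) · 1 / (1 + exp(−a(θ − b)))
P(Nadia) = 0.3494  [exponent -3.5100]
P(Leilani) = 0.3787  [exponent -2.5470]
Difference = 0.3494 − 0.3787 = -0.0292

-0.0292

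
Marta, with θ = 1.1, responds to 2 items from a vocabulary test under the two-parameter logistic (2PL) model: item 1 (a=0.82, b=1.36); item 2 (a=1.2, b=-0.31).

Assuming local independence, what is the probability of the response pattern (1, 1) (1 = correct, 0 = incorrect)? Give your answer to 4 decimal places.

P(θ) = 1 / (1 + exp(−a(θ − b)))
P_1 = 1/(1+e^{0.2132}) = 0.4469
P_2 = 1/(1+e^{-1.6920}) = 0.8445
L = P_1 × P_2 = 0.4469 × 0.8445 = 0.37740

0.3774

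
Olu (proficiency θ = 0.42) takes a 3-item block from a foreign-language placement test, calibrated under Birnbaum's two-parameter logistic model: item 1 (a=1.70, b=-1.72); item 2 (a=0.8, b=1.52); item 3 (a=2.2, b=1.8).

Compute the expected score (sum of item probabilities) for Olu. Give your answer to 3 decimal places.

1.313

P(θ) = 1 / (1 + exp(−a(θ − b)))
P_1 = 1/(1+e^{-3.6380}) = 0.9744
P_2 = 1/(1+e^{0.8800}) = 0.2932
P_3 = 1/(1+e^{3.0360}) = 0.0458
E[score] = 0.9744 + 0.2932 + 0.0458 = 1.3134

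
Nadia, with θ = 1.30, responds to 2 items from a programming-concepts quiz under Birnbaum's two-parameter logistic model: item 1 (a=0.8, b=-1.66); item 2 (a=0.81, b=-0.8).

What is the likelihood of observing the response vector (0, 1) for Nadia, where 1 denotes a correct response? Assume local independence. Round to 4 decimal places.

P(θ) = 1 / (1 + exp(−a(θ − b)))
P_1 = 1/(1+e^{-2.3680}) = 0.9144
P_2 = 1/(1+e^{-1.7010}) = 0.8457
L = (1−P_1) × P_2 = 0.0856 × 0.8457 = 0.07243

0.0724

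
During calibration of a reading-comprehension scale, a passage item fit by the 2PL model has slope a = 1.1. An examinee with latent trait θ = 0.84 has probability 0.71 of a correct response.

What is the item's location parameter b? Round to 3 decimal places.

P(θ) = 1 / (1 + exp(−a(θ − b)))
logit(0.71) = ln(0.71/0.29) = 0.8954
b = θ − logit/(a) = 0.84 − 0.8954/1.1000 = 0.0260

0.026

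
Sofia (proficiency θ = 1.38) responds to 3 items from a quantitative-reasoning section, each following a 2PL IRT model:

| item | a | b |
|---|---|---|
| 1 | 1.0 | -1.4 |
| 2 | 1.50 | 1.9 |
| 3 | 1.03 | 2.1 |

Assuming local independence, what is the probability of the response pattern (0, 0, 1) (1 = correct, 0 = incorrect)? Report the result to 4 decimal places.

P(θ) = 1 / (1 + exp(−a(θ − b)))
P_1 = 1/(1+e^{-2.7800}) = 0.9416
P_2 = 1/(1+e^{0.7800}) = 0.3143
P_3 = 1/(1+e^{0.7416}) = 0.3227
L = (1−P_1) × (1−P_2) × P_3 = 0.0584 × 0.6857 × 0.3227 = 0.01292

0.0129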